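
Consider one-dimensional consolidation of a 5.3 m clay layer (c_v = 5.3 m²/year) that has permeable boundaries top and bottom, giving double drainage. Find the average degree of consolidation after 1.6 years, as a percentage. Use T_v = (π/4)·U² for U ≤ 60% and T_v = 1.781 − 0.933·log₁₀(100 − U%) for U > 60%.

Drainage path length: H_d = H/2 = 2.65 m (double drainage).
T_v = c_v·t/H_d² = 5.3×1.6/2.65² = 1.2075.
T_v = 1.2075 corresponds to the U > 60% branch:
U = 1 − 10^((1.781 − T_v)/0.933)/100 = 0.9588

U ≈ 95.9 %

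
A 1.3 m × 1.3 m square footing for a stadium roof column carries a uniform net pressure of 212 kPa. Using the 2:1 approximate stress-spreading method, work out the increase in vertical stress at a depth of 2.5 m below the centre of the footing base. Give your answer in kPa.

By the 2:1 method the load spreads at 1 horizontal : 2 vertical, so at depth z the loaded area has grown by z in each plan dimension:
Δσ = qBL/((B+z)(L+z)) = 212×1.3×1.3/((1.3+2.5)(1.3+2.5)) = 24.812 kPa

Δσ_z ≈ 24.8 kPa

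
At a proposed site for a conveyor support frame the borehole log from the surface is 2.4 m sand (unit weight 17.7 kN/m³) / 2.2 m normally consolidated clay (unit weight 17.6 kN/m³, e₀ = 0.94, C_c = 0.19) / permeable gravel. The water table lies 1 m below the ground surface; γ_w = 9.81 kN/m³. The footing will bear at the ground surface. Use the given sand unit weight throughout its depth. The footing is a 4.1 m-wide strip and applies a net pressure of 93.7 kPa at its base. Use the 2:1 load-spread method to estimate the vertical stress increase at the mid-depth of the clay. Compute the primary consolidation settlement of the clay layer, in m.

S_c ≈ 0.0801 m

Mid-depth of clay below the ground surface: z = 2.4 + 2.2/2 = 3.5 m.
Total vertical stress at mid-clay: σ_v = 17.7×2.4 + 17.6×1.1 = 61.84 kPa.
Pore pressure: u = 9.81×(3.5 − 1) = 24.525 kPa.
Initial effective stress: σ'_0 = σ_v − u = 61.84 − 24.525 = 37.315 kPa.
Stress increase at mid-clay by the 2:1 spreading method:
Δσ = qB/(B+z) = 93.7×4.1/(4.1+3.5) = 50.549 kPa
Final effective stress: σ'_f = σ'_0 + Δσ = 37.315 + 50.549 = 87.864 kPa.
Normally consolidated clay, so the full stress increment lies on the virgin compression line:
S_c = C_c·H/(1+e₀)·log₁₀(σ'_f/σ'_0) = 0.19×2.2/(1+0.94)×log₁₀(87.864/37.315)
    = 0.21546 × 0.37193 = 0.08014 m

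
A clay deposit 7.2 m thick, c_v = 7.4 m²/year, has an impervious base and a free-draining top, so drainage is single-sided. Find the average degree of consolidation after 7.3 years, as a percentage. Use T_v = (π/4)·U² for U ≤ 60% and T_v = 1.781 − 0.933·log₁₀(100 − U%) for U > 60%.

Drainage path length: H_d = H = 7.2 m (single drainage).
T_v = c_v·t/H_d² = 7.4×7.3/7.2² = 1.0421.
T_v = 1.0421 corresponds to the U > 60% branch:
U = 1 − 10^((1.781 − T_v)/0.933)/100 = 0.9381

U ≈ 93.8 %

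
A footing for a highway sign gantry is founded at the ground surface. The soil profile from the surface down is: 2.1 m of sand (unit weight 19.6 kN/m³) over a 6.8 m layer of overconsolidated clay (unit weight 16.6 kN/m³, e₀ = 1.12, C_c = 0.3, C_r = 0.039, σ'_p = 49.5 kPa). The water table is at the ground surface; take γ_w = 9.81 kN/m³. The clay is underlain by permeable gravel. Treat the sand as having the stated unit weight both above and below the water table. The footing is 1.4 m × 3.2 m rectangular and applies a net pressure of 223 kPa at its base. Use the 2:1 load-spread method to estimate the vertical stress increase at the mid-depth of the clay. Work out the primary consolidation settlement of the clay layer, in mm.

Mid-depth of clay below the ground surface: z = 2.1 + 6.8/2 = 5.5 m.
Total vertical stress at mid-clay: σ_v = 19.6×2.1 + 16.6×3.4 = 97.6 kPa.
Pore pressure: u = 9.81×(5.5 − 0) = 53.955 kPa.
Initial effective stress: σ'_0 = σ_v − u = 97.6 − 53.955 = 43.645 kPa.
Stress increase at mid-clay by the 2:1 spreading method:
Δσ = qBL/((B+z)(L+z)) = 223×1.4×3.2/((1.4+5.5)(3.2+5.5)) = 16.642 kPa
Final effective stress: σ'_f = 43.645 + 16.642 = 60.287 kPa.
σ'_f = 60.287 > σ'_p = 49.5 kPa, so the stress path crosses the preconsolidation pressure — recompression up to σ'_p, then virgin compression beyond:
S_c = H/(1+e₀)·[C_r·log₁₀(σ'_p/σ'_0) + C_c·log₁₀(σ'_f/σ'_p)]
    = 6.8/2.12 × [0.039×log₁₀(49.5/43.645) + 0.3×log₁₀(60.287/49.5)]
    = 3.2075 × [0.0021322 + 0.025686] = 0.08923 m

S_c ≈ 89.2 mm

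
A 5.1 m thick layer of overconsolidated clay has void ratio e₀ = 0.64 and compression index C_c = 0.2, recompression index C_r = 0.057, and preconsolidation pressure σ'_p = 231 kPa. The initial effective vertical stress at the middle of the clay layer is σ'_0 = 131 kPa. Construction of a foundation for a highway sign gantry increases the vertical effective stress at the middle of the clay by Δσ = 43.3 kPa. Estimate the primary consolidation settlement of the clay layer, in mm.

Final effective stress: σ'_f = 131 + 43.3 = 174.3 kPa.
σ'_f = 174.3 ≤ σ'_p = 231 kPa, so the clay remains overconsolidated and only the recompression index applies:
S_c = C_r·H/(1+e₀)·log₁₀(σ'_f/σ'_0) = 0.057×5.1/1.64×log₁₀(174.3/131)
    = 0.17726 × 0.12403 = 0.02199 m

S_c ≈ 22 mm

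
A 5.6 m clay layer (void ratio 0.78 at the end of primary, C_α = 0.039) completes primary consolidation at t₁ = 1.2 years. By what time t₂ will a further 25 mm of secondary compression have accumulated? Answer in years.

S_s = C_α·H/(1+e_p)·log₁₀(t₂/t₁) ⇒ log₁₀(t₂/t₁) = S_s·(1+e_p)/(C_α·H).
log₁₀(t₂/t₁) = 0.025 × (1+0.78) / (0.039×5.6) = 0.2038
t₂ = t₁ × 10^0.2038 = 1.2 × 1.599 = 1.918 years

t₂ ≈ 1.92 years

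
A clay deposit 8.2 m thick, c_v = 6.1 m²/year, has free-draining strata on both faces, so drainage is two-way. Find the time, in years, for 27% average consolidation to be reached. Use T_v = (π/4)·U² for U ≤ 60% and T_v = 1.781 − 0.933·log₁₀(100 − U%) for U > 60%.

Drainage path length: H_d = H/2 = 4.1 m (double drainage).
U ≤ 60%: T_v = (π/4)·U² = (π/4)×0.27² = 0.057256.
t = T_v·H_d²/c_v = 0.057256×4.1²/6.1 = 0.1578 years.

t ≈ 0.158 years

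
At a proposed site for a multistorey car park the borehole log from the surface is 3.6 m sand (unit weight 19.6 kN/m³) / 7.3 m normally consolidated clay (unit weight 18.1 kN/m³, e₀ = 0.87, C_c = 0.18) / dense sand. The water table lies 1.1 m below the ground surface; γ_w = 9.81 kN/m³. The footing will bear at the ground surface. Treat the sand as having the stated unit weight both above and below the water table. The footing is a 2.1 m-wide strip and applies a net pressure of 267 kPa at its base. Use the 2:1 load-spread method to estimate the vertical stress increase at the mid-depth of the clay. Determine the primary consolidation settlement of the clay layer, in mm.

Mid-depth of clay below the ground surface: z = 3.6 + 7.3/2 = 7.25 m.
Total vertical stress at mid-clay: σ_v = 19.6×3.6 + 18.1×3.65 = 136.62 kPa.
Pore pressure: u = 9.81×(7.25 − 1.1) = 60.332 kPa.
Initial effective stress: σ'_0 = σ_v − u = 136.62 − 60.332 = 76.288 kPa.
Stress increase at mid-clay by the 2:1 spreading method:
Δσ = qB/(B+z) = 267×2.1/(2.1+7.25) = 59.968 kPa
Final effective stress: σ'_f = σ'_0 + Δσ = 76.288 + 59.968 = 136.26 kPa.
Normally consolidated clay, so the full stress increment lies on the virgin compression line:
S_c = C_c·H/(1+e₀)·log₁₀(σ'_f/σ'_0) = 0.18×7.3/(1+0.87)×log₁₀(136.26/76.288)
    = 0.70267 × 0.25191 = 0.177 m

S_c ≈ 177 mm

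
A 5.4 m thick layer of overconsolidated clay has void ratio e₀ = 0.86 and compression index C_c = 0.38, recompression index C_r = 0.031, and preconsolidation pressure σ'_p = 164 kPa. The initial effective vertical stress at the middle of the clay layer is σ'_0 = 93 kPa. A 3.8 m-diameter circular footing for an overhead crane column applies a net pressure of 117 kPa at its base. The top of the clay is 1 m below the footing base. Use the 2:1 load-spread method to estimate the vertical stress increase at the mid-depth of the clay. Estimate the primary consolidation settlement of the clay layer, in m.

Mid-depth of clay below the footing base: z = 1 + 5.4/2 = 3.7 m.
Stress increase at mid-clay by the 2:1 spreading method:
Δσ ≈ qD²/(D+z)² = 117×3.8²/(3.8+3.7)² = 30.035 kPa
Final effective stress: σ'_f = 93 + 30.035 = 123.03 kPa.
σ'_f = 123.03 ≤ σ'_p = 164 kPa, so the clay remains overconsolidated and only the recompression index applies:
S_c = C_r·H/(1+e₀)·log₁₀(σ'_f/σ'_0) = 0.031×5.4/1.86×log₁₀(123.03/93)
    = 0.089999 × 0.12153 = 0.01094 m

S_c ≈ 0.0109 m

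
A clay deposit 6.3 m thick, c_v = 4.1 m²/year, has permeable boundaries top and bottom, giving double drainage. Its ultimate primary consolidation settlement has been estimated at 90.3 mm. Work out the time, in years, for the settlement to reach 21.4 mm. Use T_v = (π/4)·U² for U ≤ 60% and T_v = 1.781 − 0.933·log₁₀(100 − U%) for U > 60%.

t ≈ 0.107 years

Drainage path length: H_d = H/2 = 3.15 m (double drainage).
U = S(t)/S_ult = 21.4/90.3 = 0.237.
U ≤ 60%: T_v = (π/4)·U² = (π/4)×0.23699² = 0.04411.
t = T_v·H_d²/c_v = 0.04411×3.15²/4.1 = 0.1068 years.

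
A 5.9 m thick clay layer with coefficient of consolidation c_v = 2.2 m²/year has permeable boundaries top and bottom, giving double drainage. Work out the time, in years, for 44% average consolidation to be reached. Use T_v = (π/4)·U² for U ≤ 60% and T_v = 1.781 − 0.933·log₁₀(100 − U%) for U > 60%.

t ≈ 0.601 years

Drainage path length: H_d = H/2 = 2.95 m (double drainage).
U ≤ 60%: T_v = (π/4)·U² = (π/4)×0.44² = 0.15205.
t = T_v·H_d²/c_v = 0.15205×2.95²/2.2 = 0.6015 years.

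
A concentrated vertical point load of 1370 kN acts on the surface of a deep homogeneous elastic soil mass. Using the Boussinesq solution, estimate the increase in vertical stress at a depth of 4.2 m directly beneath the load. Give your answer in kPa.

Boussinesq vertical stress below a point load on an elastic half-space:
Δσ_z = 3P/(2πz²) · [1 + (r/z)²]^(−5/2)
r/z = 0/4.2 = 0; [1+(r/z)²]^(−5/2) = 1.
Δσ_z = 3×1370/(2π×4.2²) × 1 = 37.082 × 1 = 37.08 kPa

Δσ_z ≈ 37.1 kPa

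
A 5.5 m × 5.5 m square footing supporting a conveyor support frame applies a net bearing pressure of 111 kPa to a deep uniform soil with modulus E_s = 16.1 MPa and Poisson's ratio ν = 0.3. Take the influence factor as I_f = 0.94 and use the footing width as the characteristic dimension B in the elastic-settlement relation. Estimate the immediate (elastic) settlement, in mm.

S_e ≈ 32.4 mm

Immediate (elastic) settlement: S_e = q·B·(1−ν²)/E_s · I_f.
E_s = 16.1 MPa = 16100 kPa.
S_e = 111 × 5.5 × (1 − 0.3²) / 16100 × 0.94
    = 111 × 5.5 × 0.91 / 16100 × 0.94
    = 0.03244 m = 32.44 mm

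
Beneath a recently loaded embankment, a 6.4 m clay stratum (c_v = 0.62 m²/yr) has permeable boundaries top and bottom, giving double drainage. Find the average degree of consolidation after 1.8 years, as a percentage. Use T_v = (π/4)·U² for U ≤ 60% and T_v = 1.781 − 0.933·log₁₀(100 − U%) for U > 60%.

U ≈ 37.3 %

Drainage path length: H_d = H/2 = 3.2 m (double drainage).
T_v = c_v·t/H_d² = 0.62×1.8/3.2² = 0.10898.
T_v = 0.10898 corresponds to the U ≤ 60% branch:
U = √(4T_v/π) = 0.3725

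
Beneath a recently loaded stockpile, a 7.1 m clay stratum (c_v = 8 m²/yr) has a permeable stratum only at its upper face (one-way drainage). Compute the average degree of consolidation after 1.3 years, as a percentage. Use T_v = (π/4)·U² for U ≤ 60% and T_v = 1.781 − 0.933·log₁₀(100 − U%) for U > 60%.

Drainage path length: H_d = H = 7.1 m (single drainage).
T_v = c_v·t/H_d² = 8×1.3/7.1² = 0.20631.
T_v = 0.20631 corresponds to the U ≤ 60% branch:
U = √(4T_v/π) = 0.5125

U ≈ 51.3 %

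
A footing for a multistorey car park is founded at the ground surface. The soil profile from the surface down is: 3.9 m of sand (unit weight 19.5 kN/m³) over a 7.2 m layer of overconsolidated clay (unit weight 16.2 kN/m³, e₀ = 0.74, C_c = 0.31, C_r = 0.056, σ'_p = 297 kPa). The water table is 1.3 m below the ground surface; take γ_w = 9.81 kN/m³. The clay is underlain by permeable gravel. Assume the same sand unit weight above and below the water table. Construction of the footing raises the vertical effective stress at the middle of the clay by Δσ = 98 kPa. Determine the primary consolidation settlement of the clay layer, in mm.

Mid-depth of clay below the ground surface: z = 3.9 + 7.2/2 = 7.5 m.
Total vertical stress at mid-clay: σ_v = 19.5×3.9 + 16.2×3.6 = 134.37 kPa.
Pore pressure: u = 9.81×(7.5 − 1.3) = 60.822 kPa.
Initial effective stress: σ'_0 = σ_v − u = 134.37 − 60.822 = 73.548 kPa.
Final effective stress: σ'_f = 73.548 + 98 = 171.55 kPa.
σ'_f = 171.55 ≤ σ'_p = 297 kPa, so the clay remains overconsolidated and only the recompression index applies:
S_c = C_r·H/(1+e₀)·log₁₀(σ'_f/σ'_0) = 0.056×7.2/1.74×log₁₀(171.55/73.548)
    = 0.23172 × 0.36782 = 0.08523 m

S_c ≈ 85.2 mm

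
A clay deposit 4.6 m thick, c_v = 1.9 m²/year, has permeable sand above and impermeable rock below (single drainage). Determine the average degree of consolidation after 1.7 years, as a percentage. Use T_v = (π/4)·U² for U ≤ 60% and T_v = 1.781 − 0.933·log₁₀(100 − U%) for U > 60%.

Drainage path length: H_d = H = 4.6 m (single drainage).
T_v = c_v·t/H_d² = 1.9×1.7/4.6² = 0.15265.
T_v = 0.15265 corresponds to the U ≤ 60% branch:
U = √(4T_v/π) = 0.4409

U ≈ 44.1 %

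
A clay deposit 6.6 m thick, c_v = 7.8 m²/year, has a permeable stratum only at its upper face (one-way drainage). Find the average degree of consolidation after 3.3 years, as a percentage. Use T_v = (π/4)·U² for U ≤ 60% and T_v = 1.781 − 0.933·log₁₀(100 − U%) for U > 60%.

Drainage path length: H_d = H = 6.6 m (single drainage).
T_v = c_v·t/H_d² = 7.8×3.3/6.6² = 0.59091.
T_v = 0.59091 corresponds to the U > 60% branch:
U = 1 − 10^((1.781 − T_v)/0.933)/100 = 0.8114

U ≈ 81.1 %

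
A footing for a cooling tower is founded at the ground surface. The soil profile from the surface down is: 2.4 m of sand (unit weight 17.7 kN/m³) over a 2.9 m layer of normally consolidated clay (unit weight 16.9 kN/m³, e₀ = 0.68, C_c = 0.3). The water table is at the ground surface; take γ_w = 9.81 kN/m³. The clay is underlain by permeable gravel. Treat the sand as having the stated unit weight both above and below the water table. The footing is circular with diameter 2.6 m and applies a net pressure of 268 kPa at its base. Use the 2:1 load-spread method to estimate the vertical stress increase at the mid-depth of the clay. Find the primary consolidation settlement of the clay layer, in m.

S_c ≈ 0.205 m

Mid-depth of clay below the ground surface: z = 2.4 + 2.9/2 = 3.85 m.
Total vertical stress at mid-clay: σ_v = 17.7×2.4 + 16.9×1.45 = 66.985 kPa.
Pore pressure: u = 9.81×(3.85 − 0) = 37.769 kPa.
Initial effective stress: σ'_0 = σ_v − u = 66.985 − 37.769 = 29.216 kPa.
Stress increase at mid-clay by the 2:1 spreading method:
Δσ ≈ qD²/(D+z)² = 268×2.6²/(2.6+3.85)² = 43.547 kPa
Final effective stress: σ'_f = σ'_0 + Δσ = 29.216 + 43.547 = 72.763 kPa.
Normally consolidated clay, so the full stress increment lies on the virgin compression line:
S_c = C_c·H/(1+e₀)·log₁₀(σ'_f/σ'_0) = 0.3×2.9/(1+0.68)×log₁₀(72.763/29.216)
    = 0.51786 × 0.39629 = 0.2052 m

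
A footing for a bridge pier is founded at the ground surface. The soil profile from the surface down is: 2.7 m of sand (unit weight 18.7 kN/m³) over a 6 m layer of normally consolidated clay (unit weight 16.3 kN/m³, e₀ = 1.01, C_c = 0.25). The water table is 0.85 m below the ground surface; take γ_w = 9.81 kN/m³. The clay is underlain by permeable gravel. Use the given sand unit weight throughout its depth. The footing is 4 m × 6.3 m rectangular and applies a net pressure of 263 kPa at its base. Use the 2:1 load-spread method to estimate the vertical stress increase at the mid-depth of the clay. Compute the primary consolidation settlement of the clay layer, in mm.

Mid-depth of clay below the ground surface: z = 2.7 + 6/2 = 5.7 m.
Total vertical stress at mid-clay: σ_v = 18.7×2.7 + 16.3×3 = 99.39 kPa.
Pore pressure: u = 9.81×(5.7 − 0.85) = 47.578 kPa.
Initial effective stress: σ'_0 = σ_v − u = 99.39 − 47.578 = 51.812 kPa.
Stress increase at mid-clay by the 2:1 spreading method:
Δσ = qBL/((B+z)(L+z)) = 263×4×6.3/((4+5.7)(6.3+5.7)) = 56.938 kPa
Final effective stress: σ'_f = σ'_0 + Δσ = 51.812 + 56.938 = 108.75 kPa.
Normally consolidated clay, so the full stress increment lies on the virgin compression line:
S_c = C_c·H/(1+e₀)·log₁₀(σ'_f/σ'_0) = 0.25×6/(1+1.01)×log₁₀(108.75/51.812)
    = 0.74627 × 0.322 = 0.2403 m

S_c ≈ 240 mm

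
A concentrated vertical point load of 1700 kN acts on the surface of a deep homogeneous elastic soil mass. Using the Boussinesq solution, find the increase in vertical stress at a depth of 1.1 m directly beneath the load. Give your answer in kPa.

Boussinesq vertical stress below a point load on an elastic half-space:
Δσ_z = 3P/(2πz²) · [1 + (r/z)²]^(−5/2)
r/z = 0/1.1 = 0; [1+(r/z)²]^(−5/2) = 1.
Δσ_z = 3×1700/(2π×1.1²) × 1 = 670.82 × 1 = 670.8 kPa

Δσ_z ≈ 671 kPa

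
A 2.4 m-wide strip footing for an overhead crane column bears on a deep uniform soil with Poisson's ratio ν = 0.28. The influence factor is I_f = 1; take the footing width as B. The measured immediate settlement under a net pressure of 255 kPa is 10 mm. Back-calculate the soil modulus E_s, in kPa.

S_e = q·B·(1−ν²)/E_s · I_f  ⇒  E_s = q·B·(1−ν²)·I_f / S_e.
E_s = 255 × 2.4 × 0.9216 × 1 / 0.01 = 56400 kPa

E_s ≈ 56400 kPa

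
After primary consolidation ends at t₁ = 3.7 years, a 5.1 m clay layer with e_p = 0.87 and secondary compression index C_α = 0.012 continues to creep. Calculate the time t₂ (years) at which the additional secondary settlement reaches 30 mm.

t₂ ≈ 30.5 years

S_s = C_α·H/(1+e_p)·log₁₀(t₂/t₁) ⇒ log₁₀(t₂/t₁) = S_s·(1+e_p)/(C_α·H).
log₁₀(t₂/t₁) = 0.03 × (1+0.87) / (0.012×5.1) = 0.9167
t₂ = t₁ × 10^0.9167 = 3.7 × 8.254 = 30.54 years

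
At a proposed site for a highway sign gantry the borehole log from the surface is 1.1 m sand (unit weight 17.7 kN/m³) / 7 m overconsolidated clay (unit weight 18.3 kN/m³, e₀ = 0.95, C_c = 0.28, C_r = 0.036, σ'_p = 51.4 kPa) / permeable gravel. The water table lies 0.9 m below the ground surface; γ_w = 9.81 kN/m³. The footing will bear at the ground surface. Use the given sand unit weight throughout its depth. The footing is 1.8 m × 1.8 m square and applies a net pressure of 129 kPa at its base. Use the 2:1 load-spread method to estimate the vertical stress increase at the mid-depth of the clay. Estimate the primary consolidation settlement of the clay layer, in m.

Mid-depth of clay below the ground surface: z = 1.1 + 7/2 = 4.6 m.
Total vertical stress at mid-clay: σ_v = 17.7×1.1 + 18.3×3.5 = 83.52 kPa.
Pore pressure: u = 9.81×(4.6 − 0.9) = 36.297 kPa.
Initial effective stress: σ'_0 = σ_v − u = 83.52 − 36.297 = 47.223 kPa.
Stress increase at mid-clay by the 2:1 spreading method:
Δσ = qBL/((B+z)(L+z)) = 129×1.8×1.8/((1.8+4.6)(1.8+4.6)) = 10.204 kPa
Final effective stress: σ'_f = 47.223 + 10.204 = 57.427 kPa.
σ'_f = 57.427 > σ'_p = 51.4 kPa, so the stress path crosses the preconsolidation pressure — recompression up to σ'_p, then virgin compression beyond:
S_c = H/(1+e₀)·[C_r·log₁₀(σ'_p/σ'_0) + C_c·log₁₀(σ'_f/σ'_p)]
    = 7/1.95 × [0.036×log₁₀(51.4/47.223) + 0.28×log₁₀(57.427/51.4)]
    = 3.5897 × [0.0013251 + 0.013483] = 0.05316 m

S_c ≈ 0.0532 m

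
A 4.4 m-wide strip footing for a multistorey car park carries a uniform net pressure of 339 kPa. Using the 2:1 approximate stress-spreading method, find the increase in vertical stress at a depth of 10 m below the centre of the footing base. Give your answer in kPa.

By the 2:1 method the load spreads at 1 horizontal : 2 vertical, so at depth z the loaded area has grown by z in each plan dimension:
Δσ = qB/(B+z) = 339×4.4/(4.4+10) = 103.58 kPa

Δσ_z ≈ 104 kPa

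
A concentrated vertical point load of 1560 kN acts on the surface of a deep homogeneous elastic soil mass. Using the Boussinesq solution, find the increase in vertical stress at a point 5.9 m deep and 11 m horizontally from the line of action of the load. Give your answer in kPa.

Boussinesq vertical stress below a point load on an elastic half-space:
Δσ_z = 3P/(2πz²) · [1 + (r/z)²]^(−5/2)
r/z = 11/5.9 = 1.8644; [1+(r/z)²]^(−5/2) = 0.023592.
Δσ_z = 3×1560/(2π×5.9²) × 0.023592 = 21.397 × 0.023592 = 0.5048 kPa

Δσ_z ≈ 0.505 kPa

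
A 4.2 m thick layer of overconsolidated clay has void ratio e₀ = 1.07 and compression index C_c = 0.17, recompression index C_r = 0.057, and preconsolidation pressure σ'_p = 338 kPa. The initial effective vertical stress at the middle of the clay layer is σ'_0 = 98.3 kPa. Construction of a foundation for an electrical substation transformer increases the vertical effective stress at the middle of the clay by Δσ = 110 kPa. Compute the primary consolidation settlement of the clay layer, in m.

S_c ≈ 0.0377 m

Final effective stress: σ'_f = 98.3 + 110 = 208.3 kPa.
σ'_f = 208.3 ≤ σ'_p = 338 kPa, so the clay remains overconsolidated and only the recompression index applies:
S_c = C_r·H/(1+e₀)·log₁₀(σ'_f/σ'_0) = 0.057×4.2/2.07×log₁₀(208.3/98.3)
    = 0.11565 × 0.32614 = 0.03772 m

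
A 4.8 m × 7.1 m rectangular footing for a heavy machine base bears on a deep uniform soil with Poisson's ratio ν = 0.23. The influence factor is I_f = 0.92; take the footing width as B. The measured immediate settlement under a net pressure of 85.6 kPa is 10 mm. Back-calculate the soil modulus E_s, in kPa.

E_s ≈ 35800 kPa

S_e = q·B·(1−ν²)/E_s · I_f  ⇒  E_s = q·B·(1−ν²)·I_f / S_e.
E_s = 85.6 × 4.8 × 0.9471 × 0.92 / 0.01 = 35800 kPa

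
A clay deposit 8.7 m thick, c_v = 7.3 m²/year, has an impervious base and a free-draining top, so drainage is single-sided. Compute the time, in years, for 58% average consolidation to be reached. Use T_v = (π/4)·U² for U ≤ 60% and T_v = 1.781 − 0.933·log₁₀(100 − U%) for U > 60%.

Drainage path length: H_d = H = 8.7 m (single drainage).
U ≤ 60%: T_v = (π/4)·U² = (π/4)×0.58² = 0.26421.
t = T_v·H_d²/c_v = 0.26421×8.7²/7.3 = 2.739 years.

t ≈ 2.74 years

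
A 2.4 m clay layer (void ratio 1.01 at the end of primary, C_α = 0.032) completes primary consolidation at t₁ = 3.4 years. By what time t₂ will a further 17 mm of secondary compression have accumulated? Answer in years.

t₂ ≈ 9.47 years

S_s = C_α·H/(1+e_p)·log₁₀(t₂/t₁) ⇒ log₁₀(t₂/t₁) = S_s·(1+e_p)/(C_α·H).
log₁₀(t₂/t₁) = 0.017 × (1+1.01) / (0.032×2.4) = 0.4449
t₂ = t₁ × 10^0.4449 = 3.4 × 2.786 = 9.471 years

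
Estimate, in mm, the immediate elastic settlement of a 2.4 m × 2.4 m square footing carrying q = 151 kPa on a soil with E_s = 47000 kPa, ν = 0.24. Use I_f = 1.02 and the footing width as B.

S_e ≈ 7.41 mm

Immediate (elastic) settlement: S_e = q·B·(1−ν²)/E_s · I_f.
S_e = 151 × 2.4 × (1 − 0.24²) / 47000 × 1.02
    = 151 × 2.4 × 0.9424 / 47000 × 1.02
    = 0.007412 m = 7.412 mm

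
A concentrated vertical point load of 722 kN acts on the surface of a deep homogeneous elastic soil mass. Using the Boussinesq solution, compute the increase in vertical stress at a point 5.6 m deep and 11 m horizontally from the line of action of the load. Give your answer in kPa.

Δσ_z ≈ 0.211 kPa

Boussinesq vertical stress below a point load on an elastic half-space:
Δσ_z = 3P/(2πz²) · [1 + (r/z)²]^(−5/2)
r/z = 11/5.6 = 1.9643; [1+(r/z)²]^(−5/2) = 0.01922.
Δσ_z = 3×722/(2π×5.6²) × 0.01922 = 10.993 × 0.01922 = 0.2113 kPa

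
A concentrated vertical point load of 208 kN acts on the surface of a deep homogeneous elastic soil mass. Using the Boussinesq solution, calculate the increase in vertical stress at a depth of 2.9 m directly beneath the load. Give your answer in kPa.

Δσ_z ≈ 11.8 kPa

Boussinesq vertical stress below a point load on an elastic half-space:
Δσ_z = 3P/(2πz²) · [1 + (r/z)²]^(−5/2)
r/z = 0/2.9 = 0; [1+(r/z)²]^(−5/2) = 1.
Δσ_z = 3×208/(2π×2.9²) × 1 = 11.809 × 1 = 11.81 kPa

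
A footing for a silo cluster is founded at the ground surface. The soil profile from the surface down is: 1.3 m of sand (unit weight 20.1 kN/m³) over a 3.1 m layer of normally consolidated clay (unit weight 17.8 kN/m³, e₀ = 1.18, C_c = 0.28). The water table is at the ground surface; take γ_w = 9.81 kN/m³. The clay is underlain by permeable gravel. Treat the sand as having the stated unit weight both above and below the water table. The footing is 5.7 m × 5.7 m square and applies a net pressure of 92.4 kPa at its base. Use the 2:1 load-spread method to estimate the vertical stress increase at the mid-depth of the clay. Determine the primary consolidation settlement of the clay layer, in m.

Mid-depth of clay below the ground surface: z = 1.3 + 3.1/2 = 2.85 m.
Total vertical stress at mid-clay: σ_v = 20.1×1.3 + 17.8×1.55 = 53.72 kPa.
Pore pressure: u = 9.81×(2.85 − 0) = 27.959 kPa.
Initial effective stress: σ'_0 = σ_v − u = 53.72 − 27.959 = 25.761 kPa.
Stress increase at mid-clay by the 2:1 spreading method:
Δσ = qBL/((B+z)(L+z)) = 92.4×5.7×5.7/((5.7+2.85)(5.7+2.85)) = 41.067 kPa
Final effective stress: σ'_f = σ'_0 + Δσ = 25.761 + 41.067 = 66.828 kPa.
Normally consolidated clay, so the full stress increment lies on the virgin compression line:
S_c = C_c·H/(1+e₀)·log₁₀(σ'_f/σ'_0) = 0.28×3.1/(1+1.18)×log₁₀(66.828/25.761)
    = 0.39817 × 0.414 = 0.1648 m

S_c ≈ 0.165 m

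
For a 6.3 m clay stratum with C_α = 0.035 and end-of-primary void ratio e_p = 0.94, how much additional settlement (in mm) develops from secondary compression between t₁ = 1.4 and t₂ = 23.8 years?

S_s ≈ 140 mm

Secondary compression: S_s = C_α·H/(1+e_p)·log₁₀(t₂/t₁)
S_s = 0.035×6.3/(1+0.94)×log₁₀(23.8/1.4)
    = 0.1137 × 1.23 = 0.1399 m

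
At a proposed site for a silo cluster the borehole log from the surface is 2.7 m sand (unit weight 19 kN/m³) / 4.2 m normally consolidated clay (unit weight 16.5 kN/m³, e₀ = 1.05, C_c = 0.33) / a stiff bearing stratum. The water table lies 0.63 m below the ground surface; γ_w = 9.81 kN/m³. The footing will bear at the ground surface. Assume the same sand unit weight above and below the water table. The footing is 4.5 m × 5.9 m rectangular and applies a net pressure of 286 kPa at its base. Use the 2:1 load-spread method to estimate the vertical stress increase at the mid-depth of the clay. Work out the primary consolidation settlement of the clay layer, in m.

Mid-depth of clay below the ground surface: z = 2.7 + 4.2/2 = 4.8 m.
Total vertical stress at mid-clay: σ_v = 19×2.7 + 16.5×2.1 = 85.95 kPa.
Pore pressure: u = 9.81×(4.8 − 0.63) = 40.908 kPa.
Initial effective stress: σ'_0 = σ_v − u = 85.95 − 40.908 = 45.042 kPa.
Stress increase at mid-clay by the 2:1 spreading method:
Δσ = qBL/((B+z)(L+z)) = 286×4.5×5.9/((4.5+4.8)(5.9+4.8)) = 76.307 kPa
Final effective stress: σ'_f = σ'_0 + Δσ = 45.042 + 76.307 = 121.35 kPa.
Normally consolidated clay, so the full stress increment lies on the virgin compression line:
S_c = C_c·H/(1+e₀)·log₁₀(σ'_f/σ'_0) = 0.33×4.2/(1+1.05)×log₁₀(121.35/45.042)
    = 0.6761 × 0.43042 = 0.291 m

S_c ≈ 0.291 m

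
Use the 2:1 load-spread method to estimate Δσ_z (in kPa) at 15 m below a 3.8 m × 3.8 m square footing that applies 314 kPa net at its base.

Δσ_z ≈ 12.8 kPa

By the 2:1 method the load spreads at 1 horizontal : 2 vertical, so at depth z the loaded area has grown by z in each plan dimension:
Δσ = qBL/((B+z)(L+z)) = 314×3.8×3.8/((3.8+15)(3.8+15)) = 12.829 kPa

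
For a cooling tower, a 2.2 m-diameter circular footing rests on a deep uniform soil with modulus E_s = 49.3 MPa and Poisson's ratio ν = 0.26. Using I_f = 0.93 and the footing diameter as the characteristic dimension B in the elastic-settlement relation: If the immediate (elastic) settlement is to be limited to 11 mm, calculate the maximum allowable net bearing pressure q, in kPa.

E_s = 49.3 MPa = 49300 kPa.
S_e = q·B·(1−ν²)/E_s · I_f  ⇒  q = S_e·E_s / (B·(1−ν²)·I_f).
q = 0.011 × 49300 / (2.2 × 0.9324 × 0.93) = 284.3 kPa

q ≈ 284 kPa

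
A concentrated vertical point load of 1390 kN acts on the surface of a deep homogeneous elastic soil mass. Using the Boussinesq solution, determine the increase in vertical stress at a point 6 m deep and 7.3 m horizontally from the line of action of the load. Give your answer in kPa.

Δσ_z ≈ 1.9 kPa

Boussinesq vertical stress below a point load on an elastic half-space:
Δσ_z = 3P/(2πz²) · [1 + (r/z)²]^(−5/2)
r/z = 7.3/6 = 1.2167; [1+(r/z)²]^(−5/2) = 0.10322.
Δσ_z = 3×1390/(2π×6²) × 0.10322 = 18.435 × 0.10322 = 1.903 kPa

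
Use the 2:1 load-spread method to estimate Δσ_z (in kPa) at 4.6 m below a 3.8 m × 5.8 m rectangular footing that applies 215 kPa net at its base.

Δσ_z ≈ 54.2 kPa

By the 2:1 method the load spreads at 1 horizontal : 2 vertical, so at depth z the loaded area has grown by z in each plan dimension:
Δσ = qBL/((B+z)(L+z)) = 215×3.8×5.8/((3.8+4.6)(5.8+4.6)) = 54.242 kPa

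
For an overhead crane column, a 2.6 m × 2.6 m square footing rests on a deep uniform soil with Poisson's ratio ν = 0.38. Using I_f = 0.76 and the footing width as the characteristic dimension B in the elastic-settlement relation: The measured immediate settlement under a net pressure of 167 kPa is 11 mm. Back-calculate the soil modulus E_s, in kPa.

E_s ≈ 25700 kPa

S_e = q·B·(1−ν²)/E_s · I_f  ⇒  E_s = q·B·(1−ν²)·I_f / S_e.
E_s = 167 × 2.6 × 0.8556 × 0.76 / 0.011 = 25670 kPa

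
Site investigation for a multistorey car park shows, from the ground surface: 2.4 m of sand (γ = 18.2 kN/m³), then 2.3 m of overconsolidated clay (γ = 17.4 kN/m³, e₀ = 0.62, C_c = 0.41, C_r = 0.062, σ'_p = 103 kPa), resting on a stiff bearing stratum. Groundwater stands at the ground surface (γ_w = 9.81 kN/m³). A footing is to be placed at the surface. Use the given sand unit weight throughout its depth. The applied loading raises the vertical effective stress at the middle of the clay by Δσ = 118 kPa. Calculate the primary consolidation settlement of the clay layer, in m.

S_c ≈ 0.138 m

Mid-depth of clay below the ground surface: z = 2.4 + 2.3/2 = 3.55 m.
Total vertical stress at mid-clay: σ_v = 18.2×2.4 + 17.4×1.15 = 63.69 kPa.
Pore pressure: u = 9.81×(3.55 − 0) = 34.825 kPa.
Initial effective stress: σ'_0 = σ_v − u = 63.69 − 34.825 = 28.865 kPa.
Final effective stress: σ'_f = 28.865 + 118 = 146.87 kPa.
σ'_f = 146.87 > σ'_p = 103 kPa, so the stress path crosses the preconsolidation pressure — recompression up to σ'_p, then virgin compression beyond:
S_c = H/(1+e₀)·[C_r·log₁₀(σ'_p/σ'_0) + C_c·log₁₀(σ'_f/σ'_p)]
    = 2.3/1.62 × [0.062×log₁₀(103/28.865) + 0.41×log₁₀(146.87/103)]
    = 1.4198 × [0.034253 + 0.063179] = 0.1383 m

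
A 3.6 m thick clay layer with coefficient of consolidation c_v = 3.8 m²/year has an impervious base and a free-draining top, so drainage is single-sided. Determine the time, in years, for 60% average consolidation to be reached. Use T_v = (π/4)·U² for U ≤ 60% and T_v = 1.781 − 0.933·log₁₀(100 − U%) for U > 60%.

Drainage path length: H_d = H = 3.6 m (single drainage).
U ≤ 60%: T_v = (π/4)·U² = (π/4)×0.6² = 0.28274.
t = T_v·H_d²/c_v = 0.28274×3.6²/3.8 = 0.9643 years.

t ≈ 0.964 years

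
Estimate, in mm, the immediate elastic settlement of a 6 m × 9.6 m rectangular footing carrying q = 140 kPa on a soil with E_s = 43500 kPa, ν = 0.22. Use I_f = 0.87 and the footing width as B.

Immediate (elastic) settlement: S_e = q·B·(1−ν²)/E_s · I_f.
S_e = 140 × 6 × (1 − 0.22²) / 43500 × 0.87
    = 140 × 6 × 0.9516 / 43500 × 0.87
    = 0.01599 m = 15.99 mm

S_e ≈ 16 mm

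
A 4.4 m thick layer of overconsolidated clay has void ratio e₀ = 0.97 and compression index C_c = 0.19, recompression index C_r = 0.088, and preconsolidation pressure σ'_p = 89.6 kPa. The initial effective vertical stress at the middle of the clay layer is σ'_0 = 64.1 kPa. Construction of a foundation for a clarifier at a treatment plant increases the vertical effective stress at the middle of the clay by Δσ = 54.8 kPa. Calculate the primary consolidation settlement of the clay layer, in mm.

S_c ≈ 80.7 mm

Final effective stress: σ'_f = 64.1 + 54.8 = 118.9 kPa.
σ'_f = 118.9 > σ'_p = 89.6 kPa, so the stress path crosses the preconsolidation pressure — recompression up to σ'_p, then virgin compression beyond:
S_c = H/(1+e₀)·[C_r·log₁₀(σ'_p/σ'_0) + C_c·log₁₀(σ'_f/σ'_p)]
    = 4.4/1.97 × [0.088×log₁₀(89.6/64.1) + 0.19×log₁₀(118.9/89.6)]
    = 2.2335 × [0.0128 + 0.023346] = 0.08073 m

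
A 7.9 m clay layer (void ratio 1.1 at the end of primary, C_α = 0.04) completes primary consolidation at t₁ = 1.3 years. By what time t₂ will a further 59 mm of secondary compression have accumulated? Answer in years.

t₂ ≈ 3.21 years

S_s = C_α·H/(1+e_p)·log₁₀(t₂/t₁) ⇒ log₁₀(t₂/t₁) = S_s·(1+e_p)/(C_α·H).
log₁₀(t₂/t₁) = 0.059 × (1+1.1) / (0.04×7.9) = 0.3921
t₂ = t₁ × 10^0.3921 = 1.3 × 2.467 = 3.207 years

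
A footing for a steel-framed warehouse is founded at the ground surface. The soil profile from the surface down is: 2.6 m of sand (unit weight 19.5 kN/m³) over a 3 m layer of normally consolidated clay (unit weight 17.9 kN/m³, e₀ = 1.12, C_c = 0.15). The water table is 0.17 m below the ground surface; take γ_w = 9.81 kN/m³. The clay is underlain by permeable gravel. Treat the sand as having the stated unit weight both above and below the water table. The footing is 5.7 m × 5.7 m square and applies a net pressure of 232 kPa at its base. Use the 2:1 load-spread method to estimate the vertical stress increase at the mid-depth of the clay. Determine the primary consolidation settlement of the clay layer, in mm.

Mid-depth of clay below the ground surface: z = 2.6 + 3/2 = 4.1 m.
Total vertical stress at mid-clay: σ_v = 19.5×2.6 + 17.9×1.5 = 77.55 kPa.
Pore pressure: u = 9.81×(4.1 − 0.17) = 38.553 kPa.
Initial effective stress: σ'_0 = σ_v − u = 77.55 − 38.553 = 38.997 kPa.
Stress increase at mid-clay by the 2:1 spreading method:
Δσ = qBL/((B+z)(L+z)) = 232×5.7×5.7/((5.7+4.1)(5.7+4.1)) = 78.485 kPa
Final effective stress: σ'_f = σ'_0 + Δσ = 38.997 + 78.485 = 117.48 kPa.
Normally consolidated clay, so the full stress increment lies on the virgin compression line:
S_c = C_c·H/(1+e₀)·log₁₀(σ'_f/σ'_0) = 0.15×3/(1+1.12)×log₁₀(117.48/38.997)
    = 0.21226 × 0.47893 = 0.1017 m

S_c ≈ 102 mm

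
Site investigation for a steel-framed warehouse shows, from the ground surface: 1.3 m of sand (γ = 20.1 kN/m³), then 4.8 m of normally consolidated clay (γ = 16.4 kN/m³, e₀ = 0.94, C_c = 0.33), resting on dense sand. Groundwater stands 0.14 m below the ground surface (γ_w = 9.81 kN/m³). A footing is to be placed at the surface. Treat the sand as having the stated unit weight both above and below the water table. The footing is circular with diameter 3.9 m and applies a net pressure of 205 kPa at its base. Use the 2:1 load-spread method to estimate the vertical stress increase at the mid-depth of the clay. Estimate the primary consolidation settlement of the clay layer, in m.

Mid-depth of clay below the ground surface: z = 1.3 + 4.8/2 = 3.7 m.
Total vertical stress at mid-clay: σ_v = 20.1×1.3 + 16.4×2.4 = 65.49 kPa.
Pore pressure: u = 9.81×(3.7 − 0.14) = 34.924 kPa.
Initial effective stress: σ'_0 = σ_v − u = 65.49 − 34.924 = 30.566 kPa.
Stress increase at mid-clay by the 2:1 spreading method:
Δσ ≈ qD²/(D+z)² = 205×3.9²/(3.9+3.7)² = 53.983 kPa
Final effective stress: σ'_f = σ'_0 + Δσ = 30.566 + 53.983 = 84.549 kPa.
Normally consolidated clay, so the full stress increment lies on the virgin compression line:
S_c = C_c·H/(1+e₀)·log₁₀(σ'_f/σ'_0) = 0.33×4.8/(1+0.94)×log₁₀(84.549/30.566)
    = 0.81649 × 0.44187 = 0.3608 m

S_c ≈ 0.361 m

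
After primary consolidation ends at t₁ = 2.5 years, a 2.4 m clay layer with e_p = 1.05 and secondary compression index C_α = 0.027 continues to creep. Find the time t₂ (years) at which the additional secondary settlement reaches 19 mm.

t₂ ≈ 9.98 years

S_s = C_α·H/(1+e_p)·log₁₀(t₂/t₁) ⇒ log₁₀(t₂/t₁) = S_s·(1+e_p)/(C_α·H).
log₁₀(t₂/t₁) = 0.019 × (1+1.05) / (0.027×2.4) = 0.6011
t₂ = t₁ × 10^0.6011 = 2.5 × 3.991 = 9.977 years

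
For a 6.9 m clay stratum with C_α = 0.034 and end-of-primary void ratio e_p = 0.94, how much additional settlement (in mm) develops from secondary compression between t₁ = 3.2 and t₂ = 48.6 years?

Secondary compression: S_s = C_α·H/(1+e_p)·log₁₀(t₂/t₁)
S_s = 0.034×6.9/(1+0.94)×log₁₀(48.6/3.2)
    = 0.1209 × 1.181 = 0.1429 m

S_s ≈ 143 mm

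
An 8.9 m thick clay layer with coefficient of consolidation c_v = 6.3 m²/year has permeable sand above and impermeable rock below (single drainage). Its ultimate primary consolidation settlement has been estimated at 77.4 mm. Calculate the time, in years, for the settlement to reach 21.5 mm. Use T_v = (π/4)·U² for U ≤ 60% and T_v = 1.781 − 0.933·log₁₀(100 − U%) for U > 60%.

Drainage path length: H_d = H = 8.9 m (single drainage).
U = S(t)/S_ult = 21.5/77.4 = 0.2778.
U ≤ 60%: T_v = (π/4)·U² = (π/4)×0.27778² = 0.060602.
t = T_v·H_d²/c_v = 0.060602×8.9²/6.3 = 0.7619 years.

t ≈ 0.762 years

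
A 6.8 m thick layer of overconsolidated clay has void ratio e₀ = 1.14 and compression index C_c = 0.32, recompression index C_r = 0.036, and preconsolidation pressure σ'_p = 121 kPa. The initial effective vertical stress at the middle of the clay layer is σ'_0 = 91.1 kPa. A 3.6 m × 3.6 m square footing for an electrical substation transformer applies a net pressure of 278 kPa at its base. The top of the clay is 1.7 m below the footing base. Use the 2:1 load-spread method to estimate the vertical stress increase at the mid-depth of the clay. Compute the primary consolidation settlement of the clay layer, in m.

S_c ≈ 0.0744 m

Mid-depth of clay below the footing base: z = 1.7 + 6.8/2 = 5.1 m.
Stress increase at mid-clay by the 2:1 spreading method:
Δσ = qBL/((B+z)(L+z)) = 278×3.6×3.6/((3.6+5.1)(3.6+5.1)) = 47.6 kPa
Final effective stress: σ'_f = 91.1 + 47.6 = 138.7 kPa.
σ'_f = 138.7 > σ'_p = 121 kPa, so the stress path crosses the preconsolidation pressure — recompression up to σ'_p, then virgin compression beyond:
S_c = H/(1+e₀)·[C_r·log₁₀(σ'_p/σ'_0) + C_c·log₁₀(σ'_f/σ'_p)]
    = 6.8/2.14 × [0.036×log₁₀(121/91.1) + 0.32×log₁₀(138.7/121)]
    = 3.1776 × [0.0044376 + 0.018973] = 0.07439 m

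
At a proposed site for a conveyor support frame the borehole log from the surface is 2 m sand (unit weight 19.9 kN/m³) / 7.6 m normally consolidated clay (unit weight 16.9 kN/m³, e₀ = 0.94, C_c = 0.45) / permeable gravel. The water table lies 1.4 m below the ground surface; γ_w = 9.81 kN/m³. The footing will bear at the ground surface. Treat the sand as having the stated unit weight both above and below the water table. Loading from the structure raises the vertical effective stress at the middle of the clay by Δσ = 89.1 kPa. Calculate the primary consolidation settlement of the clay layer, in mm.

S_c ≈ 690 mm

Mid-depth of clay below the ground surface: z = 2 + 7.6/2 = 5.8 m.
Total vertical stress at mid-clay: σ_v = 19.9×2 + 16.9×3.8 = 104.02 kPa.
Pore pressure: u = 9.81×(5.8 − 1.4) = 43.164 kPa.
Initial effective stress: σ'_0 = σ_v − u = 104.02 − 43.164 = 60.856 kPa.
Final effective stress: σ'_f = σ'_0 + Δσ = 60.856 + 89.1 = 149.96 kPa.
Normally consolidated clay, so the full stress increment lies on the virgin compression line:
S_c = C_c·H/(1+e₀)·log₁₀(σ'_f/σ'_0) = 0.45×7.6/(1+0.94)×log₁₀(149.96/60.856)
    = 1.7629 × 0.39167 = 0.6905 m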